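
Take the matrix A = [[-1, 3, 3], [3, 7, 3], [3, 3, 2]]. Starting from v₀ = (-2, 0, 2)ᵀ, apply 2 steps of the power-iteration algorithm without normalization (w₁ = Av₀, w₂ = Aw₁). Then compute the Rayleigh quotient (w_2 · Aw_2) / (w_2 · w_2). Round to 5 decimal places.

2.00000

w1 = Av₀ = ((-1)·(-2) + 3·0 + 3·2; 3·(-2) + 7·0 + 3·2; 3·(-2) + 3·0 + 2·2) = (8, 0, -2)
w2 = Aw1 = ((-1)·8 + 3·0 + 3·(-2); 3·8 + 7·0 + 3·(-2); 3·8 + 3·0 + 2·(-2)) = (-14, 18, 20)
Aw2 = (128, 144, 52)
w2·Aw2 = (-14)·128 + 18·144 + 20·52 = 1840; w2·w2 = (-14)·(-14) + 18·18 + 20·20 = 920
λ ≈ 1840/920 = 2.00000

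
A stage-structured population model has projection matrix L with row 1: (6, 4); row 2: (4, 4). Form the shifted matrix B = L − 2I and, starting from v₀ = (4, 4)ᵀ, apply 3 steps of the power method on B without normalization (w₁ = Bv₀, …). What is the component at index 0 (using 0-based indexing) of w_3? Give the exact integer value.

B = L − 2I has rows (4, 4); (4, 2)
w1 = Bv₀ = (4·4 + 4·4; 4·4 + 2·4) = (32, 24)
w2 = Bw1 = (4·32 + 4·24; 4·32 + 2·24) = (224, 176)
w3 = Bw2 = (1600, 1248)
Requested component of w3: 1600

1600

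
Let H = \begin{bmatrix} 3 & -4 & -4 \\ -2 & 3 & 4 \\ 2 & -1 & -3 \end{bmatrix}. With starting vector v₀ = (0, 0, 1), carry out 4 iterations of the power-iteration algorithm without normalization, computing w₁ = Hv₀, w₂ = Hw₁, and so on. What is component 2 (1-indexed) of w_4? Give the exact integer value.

w1 = Hv₀ = (-4, 4, -3)
w2 = Hw1 = (-16, 8, -3)
w3 = Hw2 = (-68, 44, -31)
w4 = Hw3 = (-256, 144, -87)
The requested component of w4 is 144.

144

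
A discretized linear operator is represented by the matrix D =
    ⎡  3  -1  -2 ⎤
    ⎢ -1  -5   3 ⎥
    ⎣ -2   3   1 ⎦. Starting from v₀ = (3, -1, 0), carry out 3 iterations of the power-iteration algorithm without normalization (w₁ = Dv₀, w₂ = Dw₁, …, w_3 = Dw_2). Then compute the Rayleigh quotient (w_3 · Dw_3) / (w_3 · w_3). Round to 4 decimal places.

w1 = Dv₀ = (3·3 + (-1)·(-1) + (-2)·0; (-1)·3 + (-5)·(-1) + 3·0; (-2)·3 + 3·(-1) + 1·0) = (10, 2, -9)
w2 = Dw1 = (3·10 + (-1)·2 + (-2)·(-9); (-1)·10 + (-5)·2 + 3·(-9); (-2)·10 + 3·2 + 1·(-9)) = (46, -47, -23)
w3 = Dw2 = (231, 120, -256)
Dw3 = (1085, -1599, -358)
w3·Dw3 = 231·1085 + 120·(-1599) + (-256)·(-358) = 150403; w3·w3 = 231·231 + 120·120 + (-256)·(-256) = 133297
λ ≈ 150403/133297 = 1.1283

1.1283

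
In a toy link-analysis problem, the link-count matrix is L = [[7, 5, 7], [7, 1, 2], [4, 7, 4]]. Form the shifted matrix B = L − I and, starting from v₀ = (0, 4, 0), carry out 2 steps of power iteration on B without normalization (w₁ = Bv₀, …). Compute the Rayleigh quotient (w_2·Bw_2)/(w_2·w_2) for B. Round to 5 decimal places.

13.81875

B = L − I has rows (6, 5, 7); (7, 0, 2); (4, 7, 3)
w1 = Bv₀ = (20, 0, 28)
w2 = Bw1 = (316, 196, 164)
Bw2 = (4024, 2540, 3128)
w2·Bw2 = 2282416; w2·w2 = 165168; μ ≈ 2282416/165168 = 13.81875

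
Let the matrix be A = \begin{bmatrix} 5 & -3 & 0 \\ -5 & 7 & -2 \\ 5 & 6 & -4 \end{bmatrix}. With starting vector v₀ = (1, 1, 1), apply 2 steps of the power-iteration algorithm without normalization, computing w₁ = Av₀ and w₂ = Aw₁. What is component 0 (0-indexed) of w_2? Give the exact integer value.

w1 = Av₀ = (2, 0, 7)
w2 = Aw1 = (10, -24, -18)
The requested component of w2 is 10.

10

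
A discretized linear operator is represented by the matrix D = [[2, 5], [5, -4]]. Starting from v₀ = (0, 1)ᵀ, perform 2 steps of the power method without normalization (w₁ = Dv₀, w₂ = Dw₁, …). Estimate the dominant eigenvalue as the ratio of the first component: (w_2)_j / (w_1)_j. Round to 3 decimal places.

λ ≈ -2.000

w1 = Dv₀ = (2·0 + 5·1; 5·0 + (-4)·1) = (5, -4)
w2 = Dw1 = (2·5 + 5·(-4); 5·5 + (-4)·(-4)) = (-10, 41)
Ratio at component: -10 / 5 = -2.000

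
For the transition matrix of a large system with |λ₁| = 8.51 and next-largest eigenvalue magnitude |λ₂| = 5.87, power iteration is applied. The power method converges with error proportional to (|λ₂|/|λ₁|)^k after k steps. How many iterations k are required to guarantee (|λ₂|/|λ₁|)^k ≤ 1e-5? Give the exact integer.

31

|λ₂/λ₁| = 5.87/8.51 = 0.68978
Need k ≥ ln(1e-5) / ln(0.68978) = -11.5129 / -0.3714 ≈ 31.000
Smallest integer k satisfying the bound: 31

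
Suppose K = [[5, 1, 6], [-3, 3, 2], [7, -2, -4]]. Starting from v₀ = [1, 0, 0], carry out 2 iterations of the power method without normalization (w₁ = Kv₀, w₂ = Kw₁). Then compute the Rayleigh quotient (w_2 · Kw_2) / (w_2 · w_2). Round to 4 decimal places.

w1 = Kv₀ = (5, -3, 7)
w2 = Kw1 = (64, -10, 13)
Kw2 = (388, -196, 416)
w2·Kw2 = 64·388 + (-10)·(-196) + 13·416 = 32200; w2·w2 = 64·64 + (-10)·(-10) + 13·13 = 4365
λ ≈ 32200/4365 = 7.3769

7.3769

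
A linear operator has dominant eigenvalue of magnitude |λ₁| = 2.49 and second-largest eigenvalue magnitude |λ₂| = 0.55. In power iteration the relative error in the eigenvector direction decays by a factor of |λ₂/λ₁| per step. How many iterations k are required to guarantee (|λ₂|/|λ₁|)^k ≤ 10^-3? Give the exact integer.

5

|λ₂/λ₁| = 0.55/2.49 = 0.22088
Need k ≥ ln(10^-3) / ln(0.22088) = -6.9078 / -1.5101 ≈ 4.574
Smallest integer k satisfying the bound: 5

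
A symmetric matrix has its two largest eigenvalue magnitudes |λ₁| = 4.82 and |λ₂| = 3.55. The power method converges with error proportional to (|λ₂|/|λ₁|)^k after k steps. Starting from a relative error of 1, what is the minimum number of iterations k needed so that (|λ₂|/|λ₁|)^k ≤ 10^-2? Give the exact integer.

|λ₂/λ₁| = 3.55/4.82 = 0.73651
Need k ≥ ln(10^-2) / ln(0.73651) = -4.6052 / -0.3058 ≈ 15.058
Smallest integer k satisfying the bound: 16

16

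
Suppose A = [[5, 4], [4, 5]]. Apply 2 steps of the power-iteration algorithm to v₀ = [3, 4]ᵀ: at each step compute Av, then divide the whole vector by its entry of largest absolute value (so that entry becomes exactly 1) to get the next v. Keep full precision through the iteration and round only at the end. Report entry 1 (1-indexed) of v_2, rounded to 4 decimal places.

0.9965

Av0 = (31.00000, 32.00000); divide by 32.00000 → v1 = (0.96875, 1.00000)
Av1 = (8.84375, 8.87500); divide by 8.87500 → v2 = (0.99648, 1.00000)
Requested entry of v2: 283/284 = 0.9965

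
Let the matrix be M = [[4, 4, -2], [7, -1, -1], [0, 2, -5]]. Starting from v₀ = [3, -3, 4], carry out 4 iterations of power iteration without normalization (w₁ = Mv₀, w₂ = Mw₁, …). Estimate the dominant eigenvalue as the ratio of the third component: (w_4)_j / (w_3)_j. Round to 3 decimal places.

λ ≈ -6.221

w1 = Mv₀ = (-8, 20, -26)
w2 = Mw1 = (100, -50, 170)
w3 = Mw2 = (-140, 580, -950)
w4 = Mw3 = (3660, -610, 5910)
Ratio at component: 5910 / -950 = -6.221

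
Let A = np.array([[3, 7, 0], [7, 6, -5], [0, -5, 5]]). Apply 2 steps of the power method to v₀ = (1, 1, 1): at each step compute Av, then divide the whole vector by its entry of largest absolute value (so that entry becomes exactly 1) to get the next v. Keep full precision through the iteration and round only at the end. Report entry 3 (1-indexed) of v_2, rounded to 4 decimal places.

-0.3390

Av0 = (10.00000, 8.00000, 0.00000); divide by 10.00000 → v1 = (1.00000, 0.80000, 0.00000)
Av1 = (8.60000, 11.80000, -4.00000); divide by 11.80000 → v2 = (0.72881, 1.00000, -0.33898)
Requested entry of v2: -40/118 = -0.3390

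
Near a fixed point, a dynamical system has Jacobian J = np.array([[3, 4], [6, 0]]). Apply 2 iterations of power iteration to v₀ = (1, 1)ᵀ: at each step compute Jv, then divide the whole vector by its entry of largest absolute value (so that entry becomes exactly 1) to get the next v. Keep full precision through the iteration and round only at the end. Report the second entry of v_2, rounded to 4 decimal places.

Jv0 = (7.00000, 6.00000); divide by 7.00000 → v1 = (1.00000, 0.85714)
Jv1 = (6.42857, 6.00000); divide by 6.42857 → v2 = (1.00000, 0.93333)
Requested entry of v2: 42/45 = 0.9333

0.9333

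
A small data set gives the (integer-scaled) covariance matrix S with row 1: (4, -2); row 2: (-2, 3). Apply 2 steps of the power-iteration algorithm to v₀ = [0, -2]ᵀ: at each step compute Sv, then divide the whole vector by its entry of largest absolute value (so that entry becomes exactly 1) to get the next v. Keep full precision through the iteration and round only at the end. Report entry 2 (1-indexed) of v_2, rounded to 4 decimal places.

Sv0 = (4.00000, -6.00000); divide by -6.00000 → v1 = (-0.66667, 1.00000)
Sv1 = (-4.66667, 4.33333); divide by -4.66667 → v2 = (1.00000, -0.92857)
Requested entry of v2: -26/28 = -0.9286

-0.9286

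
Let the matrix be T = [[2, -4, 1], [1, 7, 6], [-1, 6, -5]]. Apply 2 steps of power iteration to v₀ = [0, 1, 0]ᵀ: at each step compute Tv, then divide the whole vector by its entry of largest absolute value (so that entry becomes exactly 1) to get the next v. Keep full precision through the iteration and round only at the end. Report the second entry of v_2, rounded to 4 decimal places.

1.0000

Tv0 = (-4.00000, 7.00000, 6.00000); divide by 7.00000 → v1 = (-0.57143, 1.00000, 0.85714)
Tv1 = (-4.28571, 11.57143, 2.28571); divide by 11.57143 → v2 = (-0.37037, 1.00000, 0.19753)
Requested entry of v2: 81/81 = 1.0000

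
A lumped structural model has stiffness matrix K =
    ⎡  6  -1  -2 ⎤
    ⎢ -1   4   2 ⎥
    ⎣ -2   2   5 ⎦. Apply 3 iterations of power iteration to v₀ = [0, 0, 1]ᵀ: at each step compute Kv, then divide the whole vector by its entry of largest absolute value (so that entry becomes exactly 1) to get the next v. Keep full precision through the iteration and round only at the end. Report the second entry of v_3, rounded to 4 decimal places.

0.6719

Kv0 = (-2.00000, 2.00000, 5.00000); divide by 5.00000 → v1 = (-0.40000, 0.40000, 1.00000)
Kv1 = (-4.80000, 4.00000, 6.60000); divide by 6.60000 → v2 = (-0.72727, 0.60606, 1.00000)
Kv2 = (-6.96970, 5.15152, 7.66667); divide by 7.66667 → v3 = (-0.90909, 0.67194, 1.00000)
Requested entry of v3: 170/253 = 0.6719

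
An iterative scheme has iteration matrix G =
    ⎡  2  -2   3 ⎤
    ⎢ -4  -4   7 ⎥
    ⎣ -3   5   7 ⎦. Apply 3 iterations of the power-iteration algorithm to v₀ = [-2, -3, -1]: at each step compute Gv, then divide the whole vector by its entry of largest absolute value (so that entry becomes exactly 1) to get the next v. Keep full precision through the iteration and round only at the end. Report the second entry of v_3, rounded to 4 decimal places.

-0.7227

Gv0 = (-1.00000, 13.00000, -16.00000); divide by -16.00000 → v1 = (0.06250, -0.81250, 1.00000)
Gv1 = (4.75000, 10.00000, 2.75000); divide by 10.00000 → v2 = (0.47500, 1.00000, 0.27500)
Gv2 = (-0.22500, -3.97500, 5.50000); divide by 5.50000 → v3 = (-0.04091, -0.72273, 1.00000)
Requested entry of v3: 636/-880 = -0.7227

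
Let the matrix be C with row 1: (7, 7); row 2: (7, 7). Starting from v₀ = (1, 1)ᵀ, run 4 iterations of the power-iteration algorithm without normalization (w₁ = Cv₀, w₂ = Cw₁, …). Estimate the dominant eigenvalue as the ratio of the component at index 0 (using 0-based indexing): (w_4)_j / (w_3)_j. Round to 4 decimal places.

w1 = Cv₀ = (14, 14)
w2 = Cw1 = (196, 196)
w3 = Cw2 = (2744, 2744)
w4 = Cw3 = (38416, 38416)
Ratio at component: 38416 / 2744 = 14.0000

λ ≈ 14.0000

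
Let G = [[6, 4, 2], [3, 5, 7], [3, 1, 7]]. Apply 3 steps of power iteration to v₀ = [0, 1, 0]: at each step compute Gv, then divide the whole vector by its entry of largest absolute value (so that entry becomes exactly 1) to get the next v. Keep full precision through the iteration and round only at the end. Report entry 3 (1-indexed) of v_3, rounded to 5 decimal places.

0.66540

Gv0 = (4.000000, 5.000000, 1.000000); divide by 5.000000 → v1 = (0.800000, 1.000000, 0.200000)
Gv1 = (9.200000, 8.800000, 4.800000); divide by 9.200000 → v2 = (1.000000, 0.956522, 0.521739)
Gv2 = (10.869565, 11.434783, 7.608696); divide by 11.434783 → v3 = (0.950570, 1.000000, 0.665399)
Requested entry of v3: 350/526 = 0.66540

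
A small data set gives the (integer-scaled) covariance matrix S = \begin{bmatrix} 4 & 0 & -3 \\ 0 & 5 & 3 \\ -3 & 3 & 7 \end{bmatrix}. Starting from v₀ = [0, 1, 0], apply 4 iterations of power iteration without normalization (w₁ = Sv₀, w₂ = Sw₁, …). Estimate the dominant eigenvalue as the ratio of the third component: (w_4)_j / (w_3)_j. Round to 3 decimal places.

w1 = Sv₀ = (4·0 + 0·1 + (-3)·0; 0·0 + 5·1 + 3·0; (-3)·0 + 3·1 + 7·0) = (0, 5, 3)
w2 = Sw1 = (4·0 + 0·5 + (-3)·3; 0·0 + 5·5 + 3·3; (-3)·0 + 3·5 + 7·3) = (-9, 34, 36)
w3 = Sw2 = (-144, 278, 381)
w4 = Sw3 = (-1719, 2533, 3933)
Ratio at component: 3933 / 381 = 10.323

λ ≈ 10.323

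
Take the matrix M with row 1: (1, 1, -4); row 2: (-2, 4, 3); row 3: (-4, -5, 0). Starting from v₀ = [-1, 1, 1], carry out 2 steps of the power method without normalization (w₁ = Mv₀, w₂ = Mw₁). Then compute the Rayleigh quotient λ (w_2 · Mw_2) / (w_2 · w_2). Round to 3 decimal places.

λ ≈ 4.188

w1 = Mv₀ = (-4, 9, -1)
w2 = Mw1 = (9, 41, -29)
Mw2 = (166, 59, -241)
w2·Mw2 = 9·166 + 41·59 + (-29)·(-241) = 10902; w2·w2 = 9·9 + 41·41 + (-29)·(-29) = 2603
λ ≈ 10902/2603 = 4.188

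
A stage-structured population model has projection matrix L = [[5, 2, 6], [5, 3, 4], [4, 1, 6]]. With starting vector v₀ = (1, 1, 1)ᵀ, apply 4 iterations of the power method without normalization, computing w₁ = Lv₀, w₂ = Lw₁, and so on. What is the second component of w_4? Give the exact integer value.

w1 = Lv₀ = (13, 12, 11)
w2 = Lw1 = (155, 145, 130)
w3 = Lw2 = (1845, 1730, 1545)
w4 = Lw3 = (21955, 20595, 18380)
The requested component of w4 is 20595.

20595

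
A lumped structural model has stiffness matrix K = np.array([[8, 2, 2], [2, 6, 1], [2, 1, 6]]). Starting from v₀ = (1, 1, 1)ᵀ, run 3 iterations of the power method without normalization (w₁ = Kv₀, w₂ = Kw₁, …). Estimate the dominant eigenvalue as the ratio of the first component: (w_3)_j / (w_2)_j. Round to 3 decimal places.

λ ≈ 10.636

w1 = Kv₀ = (8·1 + 2·1 + 2·1; 2·1 + 6·1 + 1·1; 2·1 + 1·1 + 6·1) = (12, 9, 9)
w2 = Kw1 = (8·12 + 2·9 + 2·9; 2·12 + 6·9 + 1·9; 2·12 + 1·9 + 6·9) = (132, 87, 87)
w3 = Kw2 = (1404, 873, 873)
Ratio at component: 1404 / 132 = 10.636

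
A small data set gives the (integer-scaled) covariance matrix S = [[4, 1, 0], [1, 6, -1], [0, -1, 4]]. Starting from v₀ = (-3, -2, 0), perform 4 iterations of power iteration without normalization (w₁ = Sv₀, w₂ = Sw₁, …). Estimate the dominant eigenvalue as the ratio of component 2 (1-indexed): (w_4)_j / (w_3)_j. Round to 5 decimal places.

λ ≈ 6.80548

w1 = Sv₀ = (4·(-3) + 1·(-2) + 0·0; 1·(-3) + 6·(-2) + (-1)·0; 0·(-3) + (-1)·(-2) + 4·0) = (-14, -15, 2)
w2 = Sw1 = (4·(-14) + 1·(-15) + 0·2; 1·(-14) + 6·(-15) + (-1)·2; 0·(-14) + (-1)·(-15) + 4·2) = (-71, -106, 23)
w3 = Sw2 = (-390, -730, 198)
w4 = Sw3 = (-2290, -4968, 1522)
Ratio at component: -4968 / -730 = 6.80548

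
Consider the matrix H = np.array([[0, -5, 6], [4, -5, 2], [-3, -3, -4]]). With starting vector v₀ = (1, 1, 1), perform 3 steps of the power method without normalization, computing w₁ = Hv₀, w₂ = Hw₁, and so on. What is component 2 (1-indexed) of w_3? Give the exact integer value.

-87

w1 = Hv₀ = (0·1 + (-5)·1 + 6·1; 4·1 + (-5)·1 + 2·1; (-3)·1 + (-3)·1 + (-4)·1) = (1, 1, -10)
w2 = Hw1 = (0·1 + (-5)·1 + 6·(-10); 4·1 + (-5)·1 + 2·(-10); (-3)·1 + (-3)·1 + (-4)·(-10)) = (-65, -21, 34)
w3 = Hw2 = (309, -87, 122)
The requested component of w3 is -87.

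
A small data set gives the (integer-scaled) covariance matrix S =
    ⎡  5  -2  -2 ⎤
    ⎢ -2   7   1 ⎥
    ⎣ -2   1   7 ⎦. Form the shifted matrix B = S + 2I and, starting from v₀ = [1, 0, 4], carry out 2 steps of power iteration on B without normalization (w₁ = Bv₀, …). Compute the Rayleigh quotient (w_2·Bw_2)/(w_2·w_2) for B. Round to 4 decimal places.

10.2923

B = S + 2I has rows (7, -2, -2); (-2, 9, 1); (-2, 1, 9)
w1 = Bv₀ = (7·1 + (-2)·0 + (-2)·4; (-2)·1 + 9·0 + 1·4; (-2)·1 + 1·0 + 9·4) = (-1, 2, 34)
w2 = Bw1 = (7·(-1) + (-2)·2 + (-2)·34; (-2)·(-1) + 9·2 + 1·34; (-2)·(-1) + 1·2 + 9·34) = (-79, 54, 310)
Bw2 = (-1281, 954, 3002)
w2·Bw2 = 1083335; w2·w2 = 105257; μ ≈ 1083335/105257 = 10.2923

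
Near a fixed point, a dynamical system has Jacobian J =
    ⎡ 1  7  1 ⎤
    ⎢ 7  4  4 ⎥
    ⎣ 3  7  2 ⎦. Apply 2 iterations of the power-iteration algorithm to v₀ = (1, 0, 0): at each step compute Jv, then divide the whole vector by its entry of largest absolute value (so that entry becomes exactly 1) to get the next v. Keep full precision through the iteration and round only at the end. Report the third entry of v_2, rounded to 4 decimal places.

Jv0 = (1.00000, 7.00000, 3.00000); divide by 7.00000 → v1 = (0.14286, 1.00000, 0.42857)
Jv1 = (7.57143, 6.71429, 8.28571); divide by 8.28571 → v2 = (0.91379, 0.81034, 1.00000)
Requested entry of v2: 58/58 = 1.0000

1.0000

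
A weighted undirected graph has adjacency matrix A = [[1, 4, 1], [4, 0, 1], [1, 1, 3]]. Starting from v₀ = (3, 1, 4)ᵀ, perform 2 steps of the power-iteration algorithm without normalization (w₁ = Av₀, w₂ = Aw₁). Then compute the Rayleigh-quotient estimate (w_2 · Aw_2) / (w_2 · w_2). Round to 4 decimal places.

w1 = Av₀ = (11, 16, 16)
w2 = Aw1 = (91, 60, 75)
Aw2 = (406, 439, 376)
w2·Aw2 = 91·406 + 60·439 + 75·376 = 91486; w2·w2 = 91·91 + 60·60 + 75·75 = 17506
λ ≈ 91486/17506 = 5.2260

λ ≈ 5.2260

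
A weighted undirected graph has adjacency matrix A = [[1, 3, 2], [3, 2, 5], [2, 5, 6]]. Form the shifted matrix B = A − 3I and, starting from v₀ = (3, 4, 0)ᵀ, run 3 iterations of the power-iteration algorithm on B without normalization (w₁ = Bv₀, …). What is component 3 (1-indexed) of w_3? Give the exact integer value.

B = A − 3I has rows (-2, 3, 2); (3, -1, 5); (2, 5, 3)
w1 = Bv₀ = ((-2)·3 + 3·4 + 2·0; 3·3 + (-1)·4 + 5·0; 2·3 + 5·4 + 3·0) = (6, 5, 26)
w2 = Bw1 = ((-2)·6 + 3·5 + 2·26; 3·6 + (-1)·5 + 5·26; 2·6 + 5·5 + 3·26) = (55, 143, 115)
w3 = Bw2 = (549, 597, 1170)
Requested component of w3: 1170

1170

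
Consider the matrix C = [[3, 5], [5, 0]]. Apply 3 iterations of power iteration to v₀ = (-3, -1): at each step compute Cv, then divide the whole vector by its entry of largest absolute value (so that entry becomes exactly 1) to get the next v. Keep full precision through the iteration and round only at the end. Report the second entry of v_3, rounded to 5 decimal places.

Cv0 = (-14.000000, -15.000000); divide by -15.000000 → v1 = (0.933333, 1.000000)
Cv1 = (7.800000, 4.666667); divide by 7.800000 → v2 = (1.000000, 0.598291)
Cv2 = (5.991453, 5.000000); divide by 5.991453 → v3 = (1.000000, 0.834522)
Requested entry of v3: -585/-701 = 0.83452

0.83452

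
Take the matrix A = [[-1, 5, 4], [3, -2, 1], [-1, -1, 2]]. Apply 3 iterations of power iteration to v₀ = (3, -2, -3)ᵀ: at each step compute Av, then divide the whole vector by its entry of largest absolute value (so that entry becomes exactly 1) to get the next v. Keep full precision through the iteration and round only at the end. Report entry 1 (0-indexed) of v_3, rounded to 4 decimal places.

Av0 = (-25.00000, 10.00000, -7.00000); divide by -25.00000 → v1 = (1.00000, -0.40000, 0.28000)
Av1 = (-1.88000, 4.08000, -0.04000); divide by 4.08000 → v2 = (-0.46078, 1.00000, -0.00980)
Av2 = (5.42157, -3.39216, -0.55882); divide by 5.42157 → v3 = (1.00000, -0.62568, -0.10307)
Requested entry of v3: 346/-553 = -0.6257

-0.6257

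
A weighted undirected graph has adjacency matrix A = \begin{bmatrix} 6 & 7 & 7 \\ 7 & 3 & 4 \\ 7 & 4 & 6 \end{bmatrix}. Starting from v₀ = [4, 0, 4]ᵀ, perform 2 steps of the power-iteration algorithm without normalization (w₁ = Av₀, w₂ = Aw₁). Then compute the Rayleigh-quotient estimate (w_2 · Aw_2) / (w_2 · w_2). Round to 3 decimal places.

λ ≈ 17.301

w1 = Av₀ = (6·4 + 7·0 + 7·4; 7·4 + 3·0 + 4·4; 7·4 + 4·0 + 6·4) = (52, 44, 52)
w2 = Aw1 = (6·52 + 7·44 + 7·52; 7·52 + 3·44 + 4·52; 7·52 + 4·44 + 6·52) = (984, 704, 852)
Aw2 = (16796, 12408, 14816)
w2·Aw2 = 984·16796 + 704·12408 + 852·14816 = 37885728; w2·w2 = 984·984 + 704·704 + 852·852 = 2189776
λ ≈ 37885728/2189776 = 17.301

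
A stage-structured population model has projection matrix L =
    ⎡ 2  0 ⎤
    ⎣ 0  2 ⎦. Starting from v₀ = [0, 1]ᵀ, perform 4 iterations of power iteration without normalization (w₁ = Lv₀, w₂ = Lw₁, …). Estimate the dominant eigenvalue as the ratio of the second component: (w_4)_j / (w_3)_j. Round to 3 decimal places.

2.000

w1 = Lv₀ = (0, 2)
w2 = Lw1 = (0, 4)
w3 = Lw2 = (0, 8)
w4 = Lw3 = (0, 16)
Ratio at component: 16 / 8 = 2.000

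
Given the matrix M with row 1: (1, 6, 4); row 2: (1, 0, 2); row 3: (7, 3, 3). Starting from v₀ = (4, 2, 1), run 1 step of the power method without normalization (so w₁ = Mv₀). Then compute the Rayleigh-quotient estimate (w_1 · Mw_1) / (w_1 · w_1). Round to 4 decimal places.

w1 = Mv₀ = (1·4 + 6·2 + 4·1; 1·4 + 0·2 + 2·1; 7·4 + 3·2 + 3·1) = (20, 6, 37)
Mw1 = (204, 94, 269)
w1·Mw1 = 20·204 + 6·94 + 37·269 = 14597; w1·w1 = 20·20 + 6·6 + 37·37 = 1805
λ ≈ 14597/1805 = 8.0870

λ ≈ 8.0870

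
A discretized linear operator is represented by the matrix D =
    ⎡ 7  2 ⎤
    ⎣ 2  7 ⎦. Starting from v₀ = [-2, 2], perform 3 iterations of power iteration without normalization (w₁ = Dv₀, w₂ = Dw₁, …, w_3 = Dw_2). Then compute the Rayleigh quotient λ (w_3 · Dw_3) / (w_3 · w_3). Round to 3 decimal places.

w1 = Dv₀ = (-10, 10)
w2 = Dw1 = (-50, 50)
w3 = Dw2 = (-250, 250)
Dw3 = (-1250, 1250)
w3·Dw3 = (-250)·(-1250) + 250·1250 = 625000; w3·w3 = (-250)·(-250) + 250·250 = 125000
λ ≈ 625000/125000 = 5.000

5.000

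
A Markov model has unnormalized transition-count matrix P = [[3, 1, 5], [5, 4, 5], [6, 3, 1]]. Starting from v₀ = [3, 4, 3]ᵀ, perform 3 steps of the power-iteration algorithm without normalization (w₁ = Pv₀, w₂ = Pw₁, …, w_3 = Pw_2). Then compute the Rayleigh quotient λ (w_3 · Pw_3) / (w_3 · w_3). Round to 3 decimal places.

w1 = Pv₀ = (3·3 + 1·4 + 5·3; 5·3 + 4·4 + 5·3; 6·3 + 3·4 + 1·3) = (28, 46, 33)
w2 = Pw1 = (3·28 + 1·46 + 5·33; 5·28 + 4·46 + 5·33; 6·28 + 3·46 + 1·33) = (295, 489, 339)
w3 = Pw2 = (3069, 5126, 3576)
Pw3 = (32213, 53729, 37368)
w3·Pw3 = 3069·32213 + 5126·53729 + 3576·37368 = 507904519; w3·w3 = 3069·3069 + 5126·5126 + 3576·3576 = 48482413
λ ≈ 507904519/48482413 = 10.476

λ ≈ 10.476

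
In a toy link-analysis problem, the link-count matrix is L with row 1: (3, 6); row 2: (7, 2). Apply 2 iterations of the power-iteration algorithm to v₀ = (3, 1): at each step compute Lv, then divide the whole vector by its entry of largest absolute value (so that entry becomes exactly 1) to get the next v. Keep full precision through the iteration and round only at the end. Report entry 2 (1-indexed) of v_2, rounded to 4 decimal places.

Lv0 = (15.00000, 23.00000); divide by 23.00000 → v1 = (0.65217, 1.00000)
Lv1 = (7.95652, 6.56522); divide by 7.95652 → v2 = (1.00000, 0.82514)
Requested entry of v2: 151/183 = 0.8251

0.8251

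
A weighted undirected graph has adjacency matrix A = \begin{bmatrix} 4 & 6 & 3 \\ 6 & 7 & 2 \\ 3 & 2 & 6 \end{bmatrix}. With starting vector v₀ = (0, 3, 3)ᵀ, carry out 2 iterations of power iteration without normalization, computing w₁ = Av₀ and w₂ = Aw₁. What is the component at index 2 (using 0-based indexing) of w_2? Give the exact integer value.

w1 = Av₀ = (27, 27, 24)
w2 = Aw1 = (342, 399, 279)
The requested component of w2 is 279.

279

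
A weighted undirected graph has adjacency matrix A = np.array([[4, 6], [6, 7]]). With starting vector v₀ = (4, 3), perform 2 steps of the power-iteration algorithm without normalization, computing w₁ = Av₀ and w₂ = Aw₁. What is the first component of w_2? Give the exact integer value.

w1 = Av₀ = (34, 45)
w2 = Aw1 = (406, 519)
The requested component of w2 is 406.

406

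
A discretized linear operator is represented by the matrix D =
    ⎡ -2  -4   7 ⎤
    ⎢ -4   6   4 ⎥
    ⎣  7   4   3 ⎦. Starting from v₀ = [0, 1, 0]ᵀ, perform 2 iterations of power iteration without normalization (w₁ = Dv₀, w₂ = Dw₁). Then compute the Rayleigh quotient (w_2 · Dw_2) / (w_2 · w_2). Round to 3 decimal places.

w1 = Dv₀ = (-4, 6, 4)
w2 = Dw1 = (12, 68, 8)
Dw2 = (-240, 392, 380)
w2·Dw2 = 12·(-240) + 68·392 + 8·380 = 26816; w2·w2 = 12·12 + 68·68 + 8·8 = 4832
λ ≈ 26816/4832 = 5.550

5.550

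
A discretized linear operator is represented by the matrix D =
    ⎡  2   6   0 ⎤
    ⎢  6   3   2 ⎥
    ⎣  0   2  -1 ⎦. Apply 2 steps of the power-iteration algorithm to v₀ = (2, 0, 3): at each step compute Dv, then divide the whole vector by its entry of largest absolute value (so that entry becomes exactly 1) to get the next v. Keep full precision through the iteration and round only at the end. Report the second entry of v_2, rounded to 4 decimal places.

Dv0 = (4.00000, 18.00000, -3.00000); divide by 18.00000 → v1 = (0.22222, 1.00000, -0.16667)
Dv1 = (6.44444, 4.00000, 2.16667); divide by 6.44444 → v2 = (1.00000, 0.62069, 0.33621)
Requested entry of v2: 72/116 = 0.6207

0.6207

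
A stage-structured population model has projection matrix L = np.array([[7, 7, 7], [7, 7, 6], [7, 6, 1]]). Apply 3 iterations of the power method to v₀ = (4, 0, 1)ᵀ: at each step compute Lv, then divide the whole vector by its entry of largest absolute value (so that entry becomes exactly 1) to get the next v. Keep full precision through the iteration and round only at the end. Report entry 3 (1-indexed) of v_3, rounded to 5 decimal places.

Lv0 = (35.000000, 34.000000, 29.000000); divide by 35.000000 → v1 = (1.000000, 0.971429, 0.828571)
Lv1 = (19.600000, 18.771429, 13.657143); divide by 19.600000 → v2 = (1.000000, 0.957726, 0.696793)
Lv2 = (18.581633, 17.884840, 13.443149); divide by 18.581633 → v3 = (1.000000, 0.962501, 0.723464)
Requested entry of v3: 9222/12747 = 0.72346

0.72346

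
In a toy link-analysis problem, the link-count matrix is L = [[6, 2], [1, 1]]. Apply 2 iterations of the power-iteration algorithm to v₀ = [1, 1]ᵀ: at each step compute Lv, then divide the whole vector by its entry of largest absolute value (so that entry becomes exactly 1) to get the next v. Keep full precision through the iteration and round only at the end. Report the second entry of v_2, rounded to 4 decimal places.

Lv0 = (8.00000, 2.00000); divide by 8.00000 → v1 = (1.00000, 0.25000)
Lv1 = (6.50000, 1.25000); divide by 6.50000 → v2 = (1.00000, 0.19231)
Requested entry of v2: 10/52 = 0.1923

0.1923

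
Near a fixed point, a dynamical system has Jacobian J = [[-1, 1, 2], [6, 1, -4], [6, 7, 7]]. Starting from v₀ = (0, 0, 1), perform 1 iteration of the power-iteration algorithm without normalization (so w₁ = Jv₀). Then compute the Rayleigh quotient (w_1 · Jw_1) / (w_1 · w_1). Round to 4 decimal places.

w1 = Jv₀ = ((-1)·0 + 1·0 + 2·1; 6·0 + 1·0 + (-4)·1; 6·0 + 7·0 + 7·1) = (2, -4, 7)
Jw1 = (8, -20, 33)
w1·Jw1 = 2·8 + (-4)·(-20) + 7·33 = 327; w1·w1 = 2·2 + (-4)·(-4) + 7·7 = 69
λ ≈ 327/69 = 4.7391

λ ≈ 4.7391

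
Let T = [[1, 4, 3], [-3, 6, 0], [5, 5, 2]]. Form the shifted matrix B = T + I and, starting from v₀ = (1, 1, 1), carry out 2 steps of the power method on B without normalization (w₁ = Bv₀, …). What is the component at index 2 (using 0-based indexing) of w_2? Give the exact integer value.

104

B = T + I has rows (2, 4, 3); (-3, 7, 0); (5, 5, 3)
w1 = Bv₀ = (2·1 + 4·1 + 3·1; (-3)·1 + 7·1 + 0·1; 5·1 + 5·1 + 3·1) = (9, 4, 13)
w2 = Bw1 = (2·9 + 4·4 + 3·13; (-3)·9 + 7·4 + 0·13; 5·9 + 5·4 + 3·13) = (73, 1, 104)
Requested component of w2: 104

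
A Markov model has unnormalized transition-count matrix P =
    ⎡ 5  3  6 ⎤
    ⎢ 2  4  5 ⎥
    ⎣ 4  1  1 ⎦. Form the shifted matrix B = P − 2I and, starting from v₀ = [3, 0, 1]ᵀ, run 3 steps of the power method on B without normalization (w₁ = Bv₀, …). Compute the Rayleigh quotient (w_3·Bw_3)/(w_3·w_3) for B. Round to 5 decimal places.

B = P − 2I has rows (3, 3, 6); (2, 2, 5); (4, 1, -1)
w1 = Bv₀ = (3·3 + 3·0 + 6·1; 2·3 + 2·0 + 5·1; 4·3 + 1·0 + (-1)·1) = (15, 11, 11)
w2 = Bw1 = (3·15 + 3·11 + 6·11; 2·15 + 2·11 + 5·11; 4·15 + 1·11 + (-1)·11) = (144, 107, 60)
w3 = Bw2 = (1113, 802, 623)
Bw3 = (9483, 6945, 4631)
w3·Bw3 = 19009582; w3·w3 = 2270102; μ ≈ 19009582/2270102 = 8.37389

μ ≈ 8.37389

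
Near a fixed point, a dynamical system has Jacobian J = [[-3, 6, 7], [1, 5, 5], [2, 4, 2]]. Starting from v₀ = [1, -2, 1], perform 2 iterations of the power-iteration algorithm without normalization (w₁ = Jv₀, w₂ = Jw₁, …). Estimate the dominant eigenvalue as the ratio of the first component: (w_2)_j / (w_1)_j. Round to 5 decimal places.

3.50000

w1 = Jv₀ = ((-3)·1 + 6·(-2) + 7·1; 1·1 + 5·(-2) + 5·1; 2·1 + 4·(-2) + 2·1) = (-8, -4, -4)
w2 = Jw1 = ((-3)·(-8) + 6·(-4) + 7·(-4); 1·(-8) + 5·(-4) + 5·(-4); 2·(-8) + 4·(-4) + 2·(-4)) = (-28, -48, -40)
Ratio at component: -28 / -8 = 3.50000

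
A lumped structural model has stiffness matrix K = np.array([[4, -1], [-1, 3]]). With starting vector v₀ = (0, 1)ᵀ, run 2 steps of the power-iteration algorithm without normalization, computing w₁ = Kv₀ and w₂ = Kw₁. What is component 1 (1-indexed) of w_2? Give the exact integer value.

-7

w1 = Kv₀ = (4·0 + (-1)·1; (-1)·0 + 3·1) = (-1, 3)
w2 = Kw1 = (4·(-1) + (-1)·3; (-1)·(-1) + 3·3) = (-7, 10)
The requested component of w2 is -7.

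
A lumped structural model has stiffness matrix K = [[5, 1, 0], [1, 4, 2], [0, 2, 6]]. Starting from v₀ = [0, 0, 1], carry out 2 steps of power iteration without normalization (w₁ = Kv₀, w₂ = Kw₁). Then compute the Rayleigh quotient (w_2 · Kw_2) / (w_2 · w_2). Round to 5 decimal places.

w1 = Kv₀ = (0, 2, 6)
w2 = Kw1 = (2, 20, 40)
Kw2 = (30, 162, 280)
w2·Kw2 = 2·30 + 20·162 + 40·280 = 14500; w2·w2 = 2·2 + 20·20 + 40·40 = 2004
λ ≈ 14500/2004 = 7.23553

λ ≈ 7.23553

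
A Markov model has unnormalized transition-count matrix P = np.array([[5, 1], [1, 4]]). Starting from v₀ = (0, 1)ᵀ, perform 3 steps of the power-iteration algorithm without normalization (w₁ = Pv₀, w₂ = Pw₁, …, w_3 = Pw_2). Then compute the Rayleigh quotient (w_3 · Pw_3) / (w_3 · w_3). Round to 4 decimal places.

5.3703

w1 = Pv₀ = (1, 4)
w2 = Pw1 = (9, 17)
w3 = Pw2 = (62, 77)
Pw3 = (387, 370)
w3·Pw3 = 62·387 + 77·370 = 52484; w3·w3 = 62·62 + 77·77 = 9773
λ ≈ 52484/9773 = 5.3703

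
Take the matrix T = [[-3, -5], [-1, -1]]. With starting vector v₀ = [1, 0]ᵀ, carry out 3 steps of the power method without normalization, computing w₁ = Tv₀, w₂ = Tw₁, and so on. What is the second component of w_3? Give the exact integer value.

w1 = Tv₀ = ((-3)·1 + (-5)·0; (-1)·1 + (-1)·0) = (-3, -1)
w2 = Tw1 = ((-3)·(-3) + (-5)·(-1); (-1)·(-3) + (-1)·(-1)) = (14, 4)
w3 = Tw2 = (-62, -18)
The requested component of w3 is -18.

-18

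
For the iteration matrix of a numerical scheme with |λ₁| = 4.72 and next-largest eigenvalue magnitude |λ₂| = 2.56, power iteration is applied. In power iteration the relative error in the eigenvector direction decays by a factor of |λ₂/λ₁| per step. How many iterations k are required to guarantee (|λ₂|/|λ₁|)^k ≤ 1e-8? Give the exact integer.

|λ₂/λ₁| = 2.56/4.72 = 0.54237
Need k ≥ ln(1e-8) / ln(0.54237) = -18.4207 / -0.6118 ≈ 30.109
Smallest integer k satisfying the bound: 31

31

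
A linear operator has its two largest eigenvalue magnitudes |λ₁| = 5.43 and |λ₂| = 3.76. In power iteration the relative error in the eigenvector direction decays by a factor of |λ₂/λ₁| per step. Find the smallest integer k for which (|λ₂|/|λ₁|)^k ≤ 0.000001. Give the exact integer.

38

|λ₂/λ₁| = 3.76/5.43 = 0.69245
Need k ≥ ln(0.000001) / ln(0.69245) = -13.8155 / -0.3675 ≈ 37.591
Smallest integer k satisfying the bound: 38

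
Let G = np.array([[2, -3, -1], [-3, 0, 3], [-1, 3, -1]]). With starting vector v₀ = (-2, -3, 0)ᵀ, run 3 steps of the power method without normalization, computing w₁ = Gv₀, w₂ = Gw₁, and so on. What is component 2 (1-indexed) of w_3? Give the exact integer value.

63

w1 = Gv₀ = (2·(-2) + (-3)·(-3) + (-1)·0; (-3)·(-2) + 0·(-3) + 3·0; (-1)·(-2) + 3·(-3) + (-1)·0) = (5, 6, -7)
w2 = Gw1 = (2·5 + (-3)·6 + (-1)·(-7); (-3)·5 + 0·6 + 3·(-7); (-1)·5 + 3·6 + (-1)·(-7)) = (-1, -36, 20)
w3 = Gw2 = (86, 63, -127)
The requested component of w3 is 63.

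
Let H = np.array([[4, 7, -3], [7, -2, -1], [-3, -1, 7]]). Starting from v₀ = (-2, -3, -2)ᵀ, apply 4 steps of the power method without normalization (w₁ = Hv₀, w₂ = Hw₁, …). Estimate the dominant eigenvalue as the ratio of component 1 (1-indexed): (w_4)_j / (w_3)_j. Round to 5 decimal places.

8.01372

w1 = Hv₀ = (4·(-2) + 7·(-3) + (-3)·(-2); 7·(-2) + (-2)·(-3) + (-1)·(-2); (-3)·(-2) + (-1)·(-3) + 7·(-2)) = (-23, -6, -5)
w2 = Hw1 = (4·(-23) + 7·(-6) + (-3)·(-5); 7·(-23) + (-2)·(-6) + (-1)·(-5); (-3)·(-23) + (-1)·(-6) + 7·(-5)) = (-119, -144, 40)
w3 = Hw2 = (-1604, -585, 781)
w4 = Hw3 = (-12854, -10839, 10864)
Ratio at component: -12854 / -1604 = 8.01372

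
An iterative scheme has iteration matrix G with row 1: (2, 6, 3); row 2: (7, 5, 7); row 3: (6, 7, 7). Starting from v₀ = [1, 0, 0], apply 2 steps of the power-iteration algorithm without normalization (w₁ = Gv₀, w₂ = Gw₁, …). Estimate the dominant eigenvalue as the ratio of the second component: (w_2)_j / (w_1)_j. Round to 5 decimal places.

w1 = Gv₀ = (2·1 + 6·0 + 3·0; 7·1 + 5·0 + 7·0; 6·1 + 7·0 + 7·0) = (2, 7, 6)
w2 = Gw1 = (2·2 + 6·7 + 3·6; 7·2 + 5·7 + 7·6; 6·2 + 7·7 + 7·6) = (64, 91, 103)
Ratio at component: 91 / 7 = 13.00000

13.00000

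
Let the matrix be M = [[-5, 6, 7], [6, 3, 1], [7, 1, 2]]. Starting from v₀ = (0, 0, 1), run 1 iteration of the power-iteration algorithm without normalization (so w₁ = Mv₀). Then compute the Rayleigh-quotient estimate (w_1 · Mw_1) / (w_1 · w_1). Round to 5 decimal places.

0.92593

w1 = Mv₀ = (7, 1, 2)
Mw1 = (-15, 47, 54)
w1·Mw1 = 7·(-15) + 1·47 + 2·54 = 50; w1·w1 = 7·7 + 1·1 + 2·2 = 54
λ ≈ 50/54 = 0.92593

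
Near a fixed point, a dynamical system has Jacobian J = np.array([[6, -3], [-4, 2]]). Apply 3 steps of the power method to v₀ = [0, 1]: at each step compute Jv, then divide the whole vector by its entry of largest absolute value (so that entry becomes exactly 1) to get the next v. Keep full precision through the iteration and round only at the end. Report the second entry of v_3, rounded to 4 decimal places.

Jv0 = (-3.00000, 2.00000); divide by -3.00000 → v1 = (1.00000, -0.66667)
Jv1 = (8.00000, -5.33333); divide by 8.00000 → v2 = (1.00000, -0.66667)
Jv2 = (8.00000, -5.33333); divide by 8.00000 → v3 = (1.00000, -0.66667)
Requested entry of v3: 128/-192 = -0.6667

-0.6667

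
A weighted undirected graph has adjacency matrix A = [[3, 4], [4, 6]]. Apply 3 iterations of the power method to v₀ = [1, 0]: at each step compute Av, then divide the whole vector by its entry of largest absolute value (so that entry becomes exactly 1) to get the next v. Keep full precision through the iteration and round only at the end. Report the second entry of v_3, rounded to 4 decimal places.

Av0 = (3.00000, 4.00000); divide by 4.00000 → v1 = (0.75000, 1.00000)
Av1 = (6.25000, 9.00000); divide by 9.00000 → v2 = (0.69444, 1.00000)
Av2 = (6.08333, 8.77778); divide by 8.77778 → v3 = (0.69304, 1.00000)
Requested entry of v3: 316/316 = 1.0000

1.0000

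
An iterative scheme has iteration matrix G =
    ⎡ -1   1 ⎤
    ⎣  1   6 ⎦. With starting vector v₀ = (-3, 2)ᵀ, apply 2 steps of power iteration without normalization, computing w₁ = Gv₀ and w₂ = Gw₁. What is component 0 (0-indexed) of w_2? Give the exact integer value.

4

w1 = Gv₀ = ((-1)·(-3) + 1·2; 1·(-3) + 6·2) = (5, 9)
w2 = Gw1 = ((-1)·5 + 1·9; 1·5 + 6·9) = (4, 59)
The requested component of w2 is 4.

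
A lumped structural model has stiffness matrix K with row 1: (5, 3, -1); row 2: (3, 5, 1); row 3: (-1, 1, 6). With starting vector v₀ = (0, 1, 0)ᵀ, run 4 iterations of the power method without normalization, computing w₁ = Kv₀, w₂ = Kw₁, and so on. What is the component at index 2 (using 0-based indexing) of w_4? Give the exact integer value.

w1 = Kv₀ = (5·0 + 3·1 + (-1)·0; 3·0 + 5·1 + 1·0; (-1)·0 + 1·1 + 6·0) = (3, 5, 1)
w2 = Kw1 = (5·3 + 3·5 + (-1)·1; 3·3 + 5·5 + 1·1; (-1)·3 + 1·5 + 6·1) = (29, 35, 8)
w3 = Kw2 = (242, 270, 54)
w4 = Kw3 = (1966, 2130, 352)
The requested component of w4 is 352.

352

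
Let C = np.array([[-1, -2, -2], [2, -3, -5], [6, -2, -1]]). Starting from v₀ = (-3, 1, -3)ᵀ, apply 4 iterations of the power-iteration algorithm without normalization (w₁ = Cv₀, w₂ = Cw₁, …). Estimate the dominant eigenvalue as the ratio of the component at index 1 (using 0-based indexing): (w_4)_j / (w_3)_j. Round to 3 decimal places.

λ ≈ -3.118

w1 = Cv₀ = ((-1)·(-3) + (-2)·1 + (-2)·(-3); 2·(-3) + (-3)·1 + (-5)·(-3); 6·(-3) + (-2)·1 + (-1)·(-3)) = (7, 6, -17)
w2 = Cw1 = ((-1)·7 + (-2)·6 + (-2)·(-17); 2·7 + (-3)·6 + (-5)·(-17); 6·7 + (-2)·6 + (-1)·(-17)) = (15, 81, 47)
w3 = Cw2 = (-271, -448, -119)
w4 = Cw3 = (1405, 1397, -611)
Ratio at component: 1397 / -448 = -3.118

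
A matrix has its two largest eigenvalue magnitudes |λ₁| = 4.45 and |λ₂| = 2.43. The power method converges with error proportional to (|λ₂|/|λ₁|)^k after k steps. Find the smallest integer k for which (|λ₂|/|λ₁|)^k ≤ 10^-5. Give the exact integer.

20

|λ₂/λ₁| = 2.43/4.45 = 0.54607
Need k ≥ ln(10^-5) / ln(0.54607) = -11.5129 / -0.6050 ≈ 19.029
Smallest integer k satisfying the bound: 20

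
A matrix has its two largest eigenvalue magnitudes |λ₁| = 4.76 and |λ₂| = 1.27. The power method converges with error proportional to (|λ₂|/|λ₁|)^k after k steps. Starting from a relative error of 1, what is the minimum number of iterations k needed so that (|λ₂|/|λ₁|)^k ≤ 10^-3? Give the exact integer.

6

|λ₂/λ₁| = 1.27/4.76 = 0.26681
Need k ≥ ln(10^-3) / ln(0.26681) = -6.9078 / -1.3212 ≈ 5.228
Smallest integer k satisfying the bound: 6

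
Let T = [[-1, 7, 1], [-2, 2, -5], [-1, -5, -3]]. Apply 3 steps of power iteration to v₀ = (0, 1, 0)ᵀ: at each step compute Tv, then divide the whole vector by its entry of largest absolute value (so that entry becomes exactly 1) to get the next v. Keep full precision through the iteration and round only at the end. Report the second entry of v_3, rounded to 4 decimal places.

Tv0 = (7.00000, 2.00000, -5.00000); divide by 7.00000 → v1 = (1.00000, 0.28571, -0.71429)
Tv1 = (0.28571, 2.14286, -0.28571); divide by 2.14286 → v2 = (0.13333, 1.00000, -0.13333)
Tv2 = (6.73333, 2.40000, -4.73333); divide by 6.73333 → v3 = (1.00000, 0.35644, -0.70297)
Requested entry of v3: 36/101 = 0.3564

0.3564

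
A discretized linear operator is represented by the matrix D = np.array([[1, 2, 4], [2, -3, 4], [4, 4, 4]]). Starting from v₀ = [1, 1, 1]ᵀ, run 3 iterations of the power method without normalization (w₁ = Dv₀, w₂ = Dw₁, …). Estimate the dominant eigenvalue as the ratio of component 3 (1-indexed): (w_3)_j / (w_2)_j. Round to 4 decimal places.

9.1818

w1 = Dv₀ = (7, 3, 12)
w2 = Dw1 = (61, 53, 88)
w3 = Dw2 = (519, 315, 808)
Ratio at component: 808 / 88 = 9.1818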